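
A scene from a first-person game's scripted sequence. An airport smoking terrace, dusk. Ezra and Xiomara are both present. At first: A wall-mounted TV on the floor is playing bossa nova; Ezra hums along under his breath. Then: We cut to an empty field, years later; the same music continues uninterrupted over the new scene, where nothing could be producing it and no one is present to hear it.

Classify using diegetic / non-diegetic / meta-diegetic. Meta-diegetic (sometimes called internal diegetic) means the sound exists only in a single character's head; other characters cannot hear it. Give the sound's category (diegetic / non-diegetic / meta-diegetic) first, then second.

diegetic, non-diegetic

First: a wall-mounted TV is a real in-scene source and Ezra reacts to it → diegetic.
Second: there is no longer any in-world source and no one can hear it — it has become underscore → non-diegetic.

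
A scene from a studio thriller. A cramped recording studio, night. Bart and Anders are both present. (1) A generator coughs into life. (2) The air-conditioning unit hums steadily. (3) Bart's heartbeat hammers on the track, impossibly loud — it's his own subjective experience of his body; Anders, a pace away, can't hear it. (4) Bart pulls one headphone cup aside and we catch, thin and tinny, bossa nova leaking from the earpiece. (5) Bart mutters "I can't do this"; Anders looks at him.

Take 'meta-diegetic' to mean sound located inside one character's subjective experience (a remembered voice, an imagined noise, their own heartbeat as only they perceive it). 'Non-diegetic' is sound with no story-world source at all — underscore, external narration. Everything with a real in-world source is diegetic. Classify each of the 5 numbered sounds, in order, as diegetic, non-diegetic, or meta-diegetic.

(1) is diegetic: an in-world source (a generator); characters could hear it.
(2) is diegetic: ambient/room sound belonging to the story's physical space.
(3) point-of-audition from inside Bart's body; not a sound in the room → meta-diegetic.
(4) is diegetic: the earpiece is a real device on Bart's head — source music.
(5) spoken by a character present in the story world → diegetic.

diegetic, diegetic, meta-diegetic, diegetic, diegetic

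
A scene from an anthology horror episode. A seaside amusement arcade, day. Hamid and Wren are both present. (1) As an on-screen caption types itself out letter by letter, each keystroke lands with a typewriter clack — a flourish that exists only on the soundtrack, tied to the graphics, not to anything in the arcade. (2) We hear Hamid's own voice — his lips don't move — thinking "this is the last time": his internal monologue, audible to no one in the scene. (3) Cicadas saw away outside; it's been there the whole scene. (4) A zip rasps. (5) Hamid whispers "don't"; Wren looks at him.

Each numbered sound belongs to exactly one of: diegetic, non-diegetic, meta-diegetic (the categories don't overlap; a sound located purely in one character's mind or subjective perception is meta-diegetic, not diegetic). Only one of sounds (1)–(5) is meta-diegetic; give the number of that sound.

2

(1) the caption isn't part of the story world, so neither is the sound tied to it → non-diegetic.
Sound (2): it's Hamid's unspoken thought, heard only by the audience via his subjectivity, so meta-diegetic.
(3) cicadas is part of the location's real environment → diegetic.
(4) is diegetic: a zip is a real object/event in the scene's world.
Sound (5): on-screen dialogue — Hamid speaks and Wren is there to hear, so diegetic.
Only (2) is meta-diegetic.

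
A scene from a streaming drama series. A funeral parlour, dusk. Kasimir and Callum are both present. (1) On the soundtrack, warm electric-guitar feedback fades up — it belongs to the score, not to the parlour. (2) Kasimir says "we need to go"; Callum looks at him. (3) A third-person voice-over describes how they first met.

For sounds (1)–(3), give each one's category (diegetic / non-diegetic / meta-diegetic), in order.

non-diegetic, diegetic, non-diegetic

Sound (1): nothing in the parlour produces it and the characters don't hear it — pure soundtrack, so non-diegetic.
(2) spoken by a character present in the story world → diegetic.
(3) is non-diegetic: commentary laid over the scene from outside the fiction.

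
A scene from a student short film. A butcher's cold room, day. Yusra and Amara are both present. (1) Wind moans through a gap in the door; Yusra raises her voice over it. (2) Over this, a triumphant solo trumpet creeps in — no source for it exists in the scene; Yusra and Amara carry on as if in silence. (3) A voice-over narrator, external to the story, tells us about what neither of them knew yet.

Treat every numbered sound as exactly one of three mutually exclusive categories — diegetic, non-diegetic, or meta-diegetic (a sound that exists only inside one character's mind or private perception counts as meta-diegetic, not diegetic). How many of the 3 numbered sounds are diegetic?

(1) is diegetic: ambient/room sound belonging to the story's physical space.
(2) is non-diegetic: nothing in the cold room produces it and the characters don't hear it — pure soundtrack.
Sound (3): commentary laid over the scene from outside the fiction, so non-diegetic.
Diegetic: (1) — that's 1.

1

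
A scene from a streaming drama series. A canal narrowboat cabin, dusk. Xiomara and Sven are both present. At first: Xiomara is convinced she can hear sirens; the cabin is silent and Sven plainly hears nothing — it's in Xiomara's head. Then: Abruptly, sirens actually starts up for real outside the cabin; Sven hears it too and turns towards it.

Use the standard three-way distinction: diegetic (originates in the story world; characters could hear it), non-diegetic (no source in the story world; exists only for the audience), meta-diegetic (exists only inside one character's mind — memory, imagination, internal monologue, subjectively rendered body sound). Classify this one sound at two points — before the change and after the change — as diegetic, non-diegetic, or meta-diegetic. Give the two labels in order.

Before the change: only Xiomara 'hears' it — imagined, in her mind → meta-diegetic.
After the change: now there's a real external source and Sven hears it too — in the story world → diegetic.

meta-diegetic, diegetic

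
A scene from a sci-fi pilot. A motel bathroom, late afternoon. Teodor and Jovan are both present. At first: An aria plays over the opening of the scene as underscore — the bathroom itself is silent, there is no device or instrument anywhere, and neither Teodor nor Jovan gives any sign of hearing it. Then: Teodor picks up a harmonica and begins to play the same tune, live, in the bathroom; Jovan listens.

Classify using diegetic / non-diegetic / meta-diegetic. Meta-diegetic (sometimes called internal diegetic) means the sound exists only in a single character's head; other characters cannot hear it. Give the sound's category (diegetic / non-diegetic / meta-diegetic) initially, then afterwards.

non-diegetic, diegetic

Initially: no in-world source exists and no character can hear it — underscore → non-diegetic.
Afterwards: a harmonica is now a real source in the story world and the characters hear it → diegetic.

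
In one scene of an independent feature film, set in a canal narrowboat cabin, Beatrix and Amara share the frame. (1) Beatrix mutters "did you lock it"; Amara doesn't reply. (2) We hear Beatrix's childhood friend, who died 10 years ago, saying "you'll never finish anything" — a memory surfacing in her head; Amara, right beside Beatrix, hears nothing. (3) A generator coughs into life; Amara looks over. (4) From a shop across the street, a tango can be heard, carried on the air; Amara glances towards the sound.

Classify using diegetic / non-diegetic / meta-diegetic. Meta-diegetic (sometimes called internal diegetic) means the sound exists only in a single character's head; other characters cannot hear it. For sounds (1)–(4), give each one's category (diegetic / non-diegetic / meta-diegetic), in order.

(1) Beatrix is a character speaking aloud in the scene → diegetic.
(2) is meta-diegetic: it's Beatrix's recollection rendered as sound; the other character can't hear it.
(3) a generator is a real object/event in the scene's world → diegetic.
Sound (4): off-screen diegetic: the source is out of frame but still in the story's space, so diegetic.

diegetic, meta-diegetic, diegetic, diegetic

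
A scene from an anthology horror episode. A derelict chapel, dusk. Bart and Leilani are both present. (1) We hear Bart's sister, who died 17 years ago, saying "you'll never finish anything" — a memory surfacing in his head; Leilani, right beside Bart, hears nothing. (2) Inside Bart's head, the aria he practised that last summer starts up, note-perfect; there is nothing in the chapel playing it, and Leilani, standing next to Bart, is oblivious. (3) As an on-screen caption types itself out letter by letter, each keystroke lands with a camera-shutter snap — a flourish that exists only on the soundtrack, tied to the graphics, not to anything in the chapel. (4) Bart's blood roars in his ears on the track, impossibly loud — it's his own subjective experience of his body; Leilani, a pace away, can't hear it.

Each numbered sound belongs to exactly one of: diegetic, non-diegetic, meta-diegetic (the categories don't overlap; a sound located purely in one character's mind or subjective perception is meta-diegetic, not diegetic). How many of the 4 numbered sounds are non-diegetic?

1

(1) a remembered line, private to Bart — not present in the room, not audible to Leilani → meta-diegetic.
(2) is meta-diegetic: remembered music, private to Bart — Leilani is oblivious because it isn't in the room.
Sound (3): it accompanies on-screen graphics, not anything inside the story world, so non-diegetic.
(4) point-of-audition from inside Bart's body; not a sound in the room → meta-diegetic.
Non-diegetic: (3) — that's 1.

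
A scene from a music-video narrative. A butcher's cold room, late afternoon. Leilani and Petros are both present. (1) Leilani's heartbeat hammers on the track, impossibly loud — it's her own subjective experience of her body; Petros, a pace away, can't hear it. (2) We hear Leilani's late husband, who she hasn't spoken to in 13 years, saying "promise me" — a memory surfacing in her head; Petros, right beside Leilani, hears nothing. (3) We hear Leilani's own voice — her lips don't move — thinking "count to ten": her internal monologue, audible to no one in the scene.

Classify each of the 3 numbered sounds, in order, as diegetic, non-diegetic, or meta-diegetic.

meta-diegetic, meta-diegetic, meta-diegetic

(1) is meta-diegetic: a subjective body sound — Leilani's private perception, inaudible to Petros.
(2) is meta-diegetic: the voice is a memory playing only inside Leilani's mind; Petros can't hear it.
(3) is meta-diegetic: internal monologue — inside Leilani's mind, not spoken into the scene.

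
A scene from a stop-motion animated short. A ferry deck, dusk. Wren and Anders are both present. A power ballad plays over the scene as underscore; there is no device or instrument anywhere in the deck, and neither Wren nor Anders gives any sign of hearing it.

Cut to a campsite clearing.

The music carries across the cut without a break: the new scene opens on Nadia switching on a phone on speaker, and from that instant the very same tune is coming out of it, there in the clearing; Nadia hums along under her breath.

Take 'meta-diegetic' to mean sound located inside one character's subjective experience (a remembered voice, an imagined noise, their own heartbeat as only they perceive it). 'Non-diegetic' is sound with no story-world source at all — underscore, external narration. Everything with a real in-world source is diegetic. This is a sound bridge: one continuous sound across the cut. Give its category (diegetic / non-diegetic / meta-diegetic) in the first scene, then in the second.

non-diegetic, diegetic

Scene one: there's no in-world source anywhere and no character hears it — underscore for the audience only → non-diegetic.
Scene two: once Nadia turns on a phone on speaker, the music has a real source in the story world and Nadia reacts to it → diegetic.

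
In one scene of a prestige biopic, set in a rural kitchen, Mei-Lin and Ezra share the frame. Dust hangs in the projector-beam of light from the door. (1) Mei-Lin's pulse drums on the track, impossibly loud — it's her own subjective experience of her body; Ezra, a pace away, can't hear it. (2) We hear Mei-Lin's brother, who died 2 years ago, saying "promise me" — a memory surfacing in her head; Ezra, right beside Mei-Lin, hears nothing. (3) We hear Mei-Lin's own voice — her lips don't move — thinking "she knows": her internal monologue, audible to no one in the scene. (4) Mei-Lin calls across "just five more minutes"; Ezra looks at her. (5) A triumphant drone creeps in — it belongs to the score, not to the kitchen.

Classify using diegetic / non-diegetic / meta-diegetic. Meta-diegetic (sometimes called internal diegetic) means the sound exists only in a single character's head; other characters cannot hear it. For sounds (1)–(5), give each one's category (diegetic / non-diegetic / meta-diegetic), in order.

meta-diegetic, meta-diegetic, meta-diegetic, diegetic, non-diegetic

Sound (1): a subjective body sound — Mei-Lin's private perception, inaudible to Ezra, so meta-diegetic.
(2) is meta-diegetic: it's Mei-Lin's recollection rendered as sound; the other character can't hear it.
(3) internal monologue — inside Mei-Lin's mind, not spoken into the scene → meta-diegetic.
(4) is diegetic: Mei-Lin is a character speaking aloud in the scene.
(5) is non-diegetic: score with no on-screen or off-screen source; it exists for the audience alone.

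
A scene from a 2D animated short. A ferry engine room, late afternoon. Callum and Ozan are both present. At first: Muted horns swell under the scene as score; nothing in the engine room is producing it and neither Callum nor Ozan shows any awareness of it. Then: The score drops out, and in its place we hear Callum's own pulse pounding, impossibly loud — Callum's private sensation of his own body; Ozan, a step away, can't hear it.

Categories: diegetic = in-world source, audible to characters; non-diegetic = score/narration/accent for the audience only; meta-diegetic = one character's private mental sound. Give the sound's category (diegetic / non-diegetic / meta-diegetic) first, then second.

First: underscore with no in-world source, inaudible to the characters → non-diegetic.
Second: the body sound is Callum's subjective perception alone — Ozan can't hear it → meta-diegetic.

non-diegetic, meta-diegetic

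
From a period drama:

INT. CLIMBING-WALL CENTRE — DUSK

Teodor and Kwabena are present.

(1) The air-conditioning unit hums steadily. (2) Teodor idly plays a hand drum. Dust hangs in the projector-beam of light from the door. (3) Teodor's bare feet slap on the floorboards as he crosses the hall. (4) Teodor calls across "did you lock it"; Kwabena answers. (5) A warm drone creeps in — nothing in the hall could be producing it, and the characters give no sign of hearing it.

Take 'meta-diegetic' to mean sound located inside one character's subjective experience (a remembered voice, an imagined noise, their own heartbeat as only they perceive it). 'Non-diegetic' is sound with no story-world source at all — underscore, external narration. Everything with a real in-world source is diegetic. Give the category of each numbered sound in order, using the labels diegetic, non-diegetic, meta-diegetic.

(1) is diegetic: ambient/room sound belonging to the story's physical space.
(2) is diegetic: the instrument and the performer are both in the scene.
(3) is diegetic: Teodor's footsteps are produced in the story world.
(4) on-screen dialogue — Teodor speaks and Kwabena is there to hear → diegetic.
(5) is non-diegetic: score with no on-screen or off-screen source; it exists for the audience alone.

diegetic, diegetic, diegetic, diegetic, non-diegetic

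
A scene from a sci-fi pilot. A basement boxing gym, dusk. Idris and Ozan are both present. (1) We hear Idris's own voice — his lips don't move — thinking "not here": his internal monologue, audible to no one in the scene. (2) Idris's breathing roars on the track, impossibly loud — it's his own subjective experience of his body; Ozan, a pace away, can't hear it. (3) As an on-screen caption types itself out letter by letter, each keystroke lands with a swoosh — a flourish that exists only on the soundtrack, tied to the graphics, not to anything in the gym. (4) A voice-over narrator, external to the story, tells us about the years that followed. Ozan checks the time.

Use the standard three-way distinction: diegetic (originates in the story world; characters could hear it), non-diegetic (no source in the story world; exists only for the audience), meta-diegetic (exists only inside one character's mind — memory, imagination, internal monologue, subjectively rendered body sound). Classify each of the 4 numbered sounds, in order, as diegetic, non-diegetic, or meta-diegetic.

meta-diegetic, meta-diegetic, non-diegetic, non-diegetic

(1) is meta-diegetic: Idris's thought-voice: a private mental sound no other character can hear.
(2) is meta-diegetic: it's Idris's internal bodily sensation rendered as sound; only Idris 'hears' it.
Sound (3): it accompanies on-screen graphics, not anything inside the story world, so non-diegetic.
Sound (4): external voice-over — not a character, not heard by anyone in the scene, so non-diegetic.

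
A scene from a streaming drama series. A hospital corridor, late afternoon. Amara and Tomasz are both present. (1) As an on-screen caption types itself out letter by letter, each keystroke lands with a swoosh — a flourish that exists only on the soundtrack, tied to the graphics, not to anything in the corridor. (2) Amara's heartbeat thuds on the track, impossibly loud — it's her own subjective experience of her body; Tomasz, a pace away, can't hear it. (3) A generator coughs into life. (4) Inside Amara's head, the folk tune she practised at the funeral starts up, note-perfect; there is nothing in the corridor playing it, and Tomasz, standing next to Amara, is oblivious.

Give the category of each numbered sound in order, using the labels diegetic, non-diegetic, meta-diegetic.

(1) is non-diegetic: sound married to a title/caption — outside the diegesis by definition.
(2) point-of-audition from inside Amara's body; not a sound in the room → meta-diegetic.
Sound (3): an in-world source (a generator); characters could hear it, so diegetic.
(4) is meta-diegetic: the music is a memory playing inside Amara's mind alone; no real-world source, Tomasz can't hear it.

non-diegetic, meta-diegetic, diegetic, meta-diegetic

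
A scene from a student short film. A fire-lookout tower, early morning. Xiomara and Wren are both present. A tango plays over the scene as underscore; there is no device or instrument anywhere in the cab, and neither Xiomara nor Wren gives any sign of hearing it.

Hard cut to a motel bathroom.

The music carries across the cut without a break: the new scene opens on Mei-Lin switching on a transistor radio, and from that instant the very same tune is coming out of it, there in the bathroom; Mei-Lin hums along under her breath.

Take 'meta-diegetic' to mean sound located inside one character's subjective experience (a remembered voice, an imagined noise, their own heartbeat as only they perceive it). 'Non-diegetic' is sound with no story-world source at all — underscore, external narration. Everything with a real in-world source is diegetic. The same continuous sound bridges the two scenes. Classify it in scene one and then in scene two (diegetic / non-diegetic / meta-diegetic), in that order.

Scene one: there's no in-world source anywhere and no character hears it — underscore for the audience only → non-diegetic.
Scene two: once Mei-Lin turns on a transistor radio, the music has a real source in the story world and Mei-Lin reacts to it → diegetic.

non-diegetic, diegetic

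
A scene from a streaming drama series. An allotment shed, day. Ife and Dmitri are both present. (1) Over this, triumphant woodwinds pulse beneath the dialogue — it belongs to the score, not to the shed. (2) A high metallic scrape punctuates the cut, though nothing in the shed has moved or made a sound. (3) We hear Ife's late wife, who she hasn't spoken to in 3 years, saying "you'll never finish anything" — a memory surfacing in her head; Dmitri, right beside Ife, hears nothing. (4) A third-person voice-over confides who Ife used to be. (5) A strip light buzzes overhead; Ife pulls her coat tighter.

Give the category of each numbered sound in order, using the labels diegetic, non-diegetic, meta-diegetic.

(1) nothing in the shed produces it and the characters don't hear it — pure soundtrack → non-diegetic.
(2) an editorial stinger — it belongs to the cut, not the story world → non-diegetic.
(3) is meta-diegetic: it's Ife's recollection rendered as sound; the other character can't hear it.
(4) the narrator exists outside the story world, addressing only the audience → non-diegetic.
(5) is diegetic: a strip light is part of the location's real environment.

non-diegetic, non-diegetic, meta-diegetic, non-diegetic, diegetic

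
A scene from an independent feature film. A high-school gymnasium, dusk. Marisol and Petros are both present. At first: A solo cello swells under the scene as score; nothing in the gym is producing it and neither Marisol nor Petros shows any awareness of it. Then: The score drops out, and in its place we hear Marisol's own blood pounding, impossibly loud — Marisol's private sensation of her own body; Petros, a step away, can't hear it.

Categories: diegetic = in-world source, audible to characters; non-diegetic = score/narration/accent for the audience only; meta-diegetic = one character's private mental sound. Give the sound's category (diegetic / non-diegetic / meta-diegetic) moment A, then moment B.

non-diegetic, meta-diegetic

Moment A: underscore with no in-world source, inaudible to the characters → non-diegetic.
Moment B: the body sound is Marisol's subjective perception alone — Petros can't hear it → meta-diegetic.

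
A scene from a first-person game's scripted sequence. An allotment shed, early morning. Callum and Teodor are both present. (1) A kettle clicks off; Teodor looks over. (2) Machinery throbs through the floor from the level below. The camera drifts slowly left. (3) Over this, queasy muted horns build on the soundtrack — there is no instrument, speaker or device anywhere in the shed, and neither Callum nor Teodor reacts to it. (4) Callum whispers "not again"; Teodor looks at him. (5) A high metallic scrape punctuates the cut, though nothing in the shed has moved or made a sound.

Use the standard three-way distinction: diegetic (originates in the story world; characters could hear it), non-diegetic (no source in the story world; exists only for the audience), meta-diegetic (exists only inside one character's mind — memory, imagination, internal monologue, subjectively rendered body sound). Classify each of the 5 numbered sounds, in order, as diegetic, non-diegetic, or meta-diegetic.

(1) the sound comes from a kettle physically present in the location → diegetic.
Sound (2): it's the actual ambient sound of the location, so diegetic.
(3) it has no source in the story world and no character can hear it — it's underscore → non-diegetic.
(4) is diegetic: on-screen dialogue — Callum speaks and Teodor is there to hear.
Sound (5): an editorial stinger — it belongs to the cut, not the story world, so non-diegetic.

diegetic, diegetic, non-diegetic, diegetic, non-diegetic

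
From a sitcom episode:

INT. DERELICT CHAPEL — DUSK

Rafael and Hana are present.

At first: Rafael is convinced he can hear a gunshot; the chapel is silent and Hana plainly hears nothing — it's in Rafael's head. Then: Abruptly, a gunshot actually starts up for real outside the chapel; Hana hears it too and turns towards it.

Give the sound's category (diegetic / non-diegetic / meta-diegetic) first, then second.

First: only Rafael 'hears' it — imagined, in his mind → meta-diegetic.
Second: now there's a real external source and Hana hears it too — in the story world → diegetic.

meta-diegetic, diegetic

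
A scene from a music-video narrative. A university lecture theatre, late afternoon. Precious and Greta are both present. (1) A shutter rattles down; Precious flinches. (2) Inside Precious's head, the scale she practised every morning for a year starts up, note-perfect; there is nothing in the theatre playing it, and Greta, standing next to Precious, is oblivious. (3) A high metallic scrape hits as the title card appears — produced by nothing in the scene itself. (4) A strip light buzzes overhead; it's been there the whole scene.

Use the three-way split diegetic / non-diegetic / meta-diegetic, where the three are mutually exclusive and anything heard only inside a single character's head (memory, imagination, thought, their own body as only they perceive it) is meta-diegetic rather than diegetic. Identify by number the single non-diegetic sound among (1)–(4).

Sound (1): the sound comes from a shutter physically present in the location, so diegetic.
(2) is meta-diegetic: the music is a memory playing inside Precious's mind alone; no real-world source, Greta can't hear it.
(3) is non-diegetic: nothing in the scene produces it; it's an accent added for the audience.
Sound (4): it's the actual ambient sound of the location, so diegetic.
Only (3) is non-diegetic.

3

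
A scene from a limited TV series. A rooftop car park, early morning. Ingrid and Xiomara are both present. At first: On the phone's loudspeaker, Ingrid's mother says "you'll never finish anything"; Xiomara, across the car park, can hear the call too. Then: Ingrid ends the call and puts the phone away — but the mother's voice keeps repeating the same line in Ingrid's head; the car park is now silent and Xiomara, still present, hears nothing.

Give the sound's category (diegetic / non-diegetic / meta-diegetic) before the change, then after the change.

diegetic, meta-diegetic

Before the change: the loudspeaker is an in-world source; both Ingrid and Xiomara hear the call → diegetic.
After the change: with the phone off, the voice continues only as Ingrid's private mental replay — Xiomara can't hear it → meta-diegetic.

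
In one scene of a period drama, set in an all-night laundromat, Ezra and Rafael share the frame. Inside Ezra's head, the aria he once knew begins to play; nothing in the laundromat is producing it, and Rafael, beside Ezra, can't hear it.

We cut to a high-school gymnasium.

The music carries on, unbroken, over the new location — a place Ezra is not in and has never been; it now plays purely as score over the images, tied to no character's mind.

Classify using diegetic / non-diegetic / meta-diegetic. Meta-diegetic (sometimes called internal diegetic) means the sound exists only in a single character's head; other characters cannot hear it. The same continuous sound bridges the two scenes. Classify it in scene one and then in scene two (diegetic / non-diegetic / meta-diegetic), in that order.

Scene one: the music exists only inside Ezra's mind; Rafael can't hear it → meta-diegetic.
Scene two: it's detached from Ezra entirely and plays over unrelated images with no in-world source — conventional underscore → non-diegetic.

meta-diegetic, non-diegetic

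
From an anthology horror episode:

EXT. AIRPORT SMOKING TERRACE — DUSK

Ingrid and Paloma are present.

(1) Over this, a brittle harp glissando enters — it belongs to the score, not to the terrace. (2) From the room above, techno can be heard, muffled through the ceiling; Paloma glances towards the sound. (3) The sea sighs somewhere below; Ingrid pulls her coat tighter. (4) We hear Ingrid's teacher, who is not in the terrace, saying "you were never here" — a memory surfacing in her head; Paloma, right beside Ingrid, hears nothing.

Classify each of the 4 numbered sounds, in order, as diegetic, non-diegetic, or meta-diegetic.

(1) is non-diegetic: it has no source in the story world and no character can hear it — it's underscore.
(2) is diegetic: the music has an off-screen but real-world source and a character hears it.
(3) ambient/room sound belonging to the story's physical space → diegetic.
Sound (4): a remembered line, private to Ingrid — not present in the room, not audible to Paloma, so meta-diegetic.

non-diegetic, diegetic, diegetic, meta-diegetic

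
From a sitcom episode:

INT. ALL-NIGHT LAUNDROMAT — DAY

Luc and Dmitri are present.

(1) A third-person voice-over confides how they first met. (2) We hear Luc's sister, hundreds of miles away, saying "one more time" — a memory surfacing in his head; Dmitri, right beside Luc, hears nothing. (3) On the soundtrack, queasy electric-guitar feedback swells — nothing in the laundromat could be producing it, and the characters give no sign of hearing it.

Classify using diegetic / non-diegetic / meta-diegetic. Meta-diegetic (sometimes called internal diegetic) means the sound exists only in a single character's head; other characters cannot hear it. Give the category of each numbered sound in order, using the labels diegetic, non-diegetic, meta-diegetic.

(1) is non-diegetic: the narrator exists outside the story world, addressing only the audience.
(2) the voice is a memory playing only inside Luc's mind; Dmitri can't hear it → meta-diegetic.
(3) is non-diegetic: it has no source in the story world and no character can hear it — it's underscore.

non-diegetic, meta-diegetic, non-diegetic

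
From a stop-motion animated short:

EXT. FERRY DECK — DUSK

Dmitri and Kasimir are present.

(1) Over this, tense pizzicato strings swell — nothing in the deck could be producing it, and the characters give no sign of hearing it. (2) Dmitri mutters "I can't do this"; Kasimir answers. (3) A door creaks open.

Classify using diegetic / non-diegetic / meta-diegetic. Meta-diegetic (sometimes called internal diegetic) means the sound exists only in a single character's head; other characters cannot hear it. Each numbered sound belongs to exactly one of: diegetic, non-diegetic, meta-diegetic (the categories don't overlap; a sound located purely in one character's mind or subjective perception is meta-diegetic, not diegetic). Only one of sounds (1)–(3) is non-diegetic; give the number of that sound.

1

(1) it has no source in the story world and no character can hear it — it's underscore → non-diegetic.
(2) is diegetic: on-screen dialogue — Dmitri speaks and Kasimir is there to hear.
(3) is diegetic: a door is a real object/event in the scene's world.
Only (1) is non-diegetic.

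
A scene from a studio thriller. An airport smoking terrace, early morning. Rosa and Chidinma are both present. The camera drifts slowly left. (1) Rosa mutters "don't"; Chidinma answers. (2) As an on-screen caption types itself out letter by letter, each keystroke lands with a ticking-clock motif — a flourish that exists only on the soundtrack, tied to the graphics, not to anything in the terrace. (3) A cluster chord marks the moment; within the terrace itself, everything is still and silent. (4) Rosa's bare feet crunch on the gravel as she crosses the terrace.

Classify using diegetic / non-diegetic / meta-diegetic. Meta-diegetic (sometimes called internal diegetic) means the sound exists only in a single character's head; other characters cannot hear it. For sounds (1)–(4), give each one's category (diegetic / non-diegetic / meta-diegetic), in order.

Sound (1): Rosa is a character speaking aloud in the scene, so diegetic.
(2) the caption isn't part of the story world, so neither is the sound tied to it → non-diegetic.
Sound (3): it's a sound-design accent with no in-world source; no one in the scene can hear it, so non-diegetic.
(4) a character's body making contact with the set — an in-world sound → diegetic.

diegetic, non-diegetic, non-diegetic, diegetic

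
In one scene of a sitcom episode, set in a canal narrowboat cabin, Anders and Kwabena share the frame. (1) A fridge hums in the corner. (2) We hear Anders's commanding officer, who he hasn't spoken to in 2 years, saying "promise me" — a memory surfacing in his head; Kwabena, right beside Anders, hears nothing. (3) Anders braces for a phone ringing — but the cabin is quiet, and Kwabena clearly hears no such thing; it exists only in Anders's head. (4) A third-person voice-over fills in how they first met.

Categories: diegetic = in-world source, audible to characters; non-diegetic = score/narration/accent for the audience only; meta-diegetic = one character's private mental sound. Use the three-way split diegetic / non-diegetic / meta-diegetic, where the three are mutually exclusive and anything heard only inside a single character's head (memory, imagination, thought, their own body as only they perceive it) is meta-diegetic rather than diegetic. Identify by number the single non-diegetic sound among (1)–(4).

Sound (1): a fridge is part of the location's real environment, so diegetic.
Sound (2): a remembered line, private to Anders — not present in the room, not audible to Kwabena, so meta-diegetic.
Sound (3): Anders alone 'hears' it — an imagined sound, not present in the space, so meta-diegetic.
(4) commentary laid over the scene from outside the fiction → non-diegetic.
Only (4) is non-diegetic.

4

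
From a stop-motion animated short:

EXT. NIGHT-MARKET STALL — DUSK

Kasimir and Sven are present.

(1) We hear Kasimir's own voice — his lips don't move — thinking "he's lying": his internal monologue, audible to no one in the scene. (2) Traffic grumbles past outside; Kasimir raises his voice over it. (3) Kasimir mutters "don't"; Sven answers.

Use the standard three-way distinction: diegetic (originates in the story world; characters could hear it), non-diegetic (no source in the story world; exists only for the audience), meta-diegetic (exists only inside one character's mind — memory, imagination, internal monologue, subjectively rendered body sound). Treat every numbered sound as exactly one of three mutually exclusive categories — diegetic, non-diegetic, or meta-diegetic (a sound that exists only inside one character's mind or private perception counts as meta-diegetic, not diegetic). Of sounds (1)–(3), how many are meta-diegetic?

Sound (1): internal monologue — inside Kasimir's mind, not spoken into the scene, so meta-diegetic.
(2) is diegetic: ambient/room sound belonging to the story's physical space.
(3) on-screen dialogue — Kasimir speaks and Sven is there to hear → diegetic.
Meta-diegetic: (1) — that's 1.

1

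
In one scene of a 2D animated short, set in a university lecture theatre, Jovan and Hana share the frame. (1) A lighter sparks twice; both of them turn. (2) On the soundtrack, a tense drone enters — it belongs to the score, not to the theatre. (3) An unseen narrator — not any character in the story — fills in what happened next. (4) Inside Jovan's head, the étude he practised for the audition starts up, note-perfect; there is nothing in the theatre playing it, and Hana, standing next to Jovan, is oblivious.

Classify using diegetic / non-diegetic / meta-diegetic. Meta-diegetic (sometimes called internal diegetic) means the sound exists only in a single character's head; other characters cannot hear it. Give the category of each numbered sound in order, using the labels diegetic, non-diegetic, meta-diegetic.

diegetic, non-diegetic, non-diegetic, meta-diegetic

(1) the sound comes from a lighter physically present in the location → diegetic.
Sound (2): nothing in the theatre produces it and the characters don't hear it — pure soundtrack, so non-diegetic.
(3) the narrator exists outside the story world, addressing only the audience → non-diegetic.
(4) is meta-diegetic: it lives in Jovan's subjectivity, not in the theatre.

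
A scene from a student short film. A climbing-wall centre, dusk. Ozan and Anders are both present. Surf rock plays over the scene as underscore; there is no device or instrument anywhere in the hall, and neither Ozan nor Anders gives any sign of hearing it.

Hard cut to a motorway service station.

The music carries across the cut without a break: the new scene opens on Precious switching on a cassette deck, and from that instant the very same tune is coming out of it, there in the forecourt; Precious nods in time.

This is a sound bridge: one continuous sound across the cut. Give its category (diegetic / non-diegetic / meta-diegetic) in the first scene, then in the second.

Scene one: there's no in-world source anywhere and no character hears it — underscore for the audience only → non-diegetic.
Scene two: once Precious turns on a cassette deck, the music has a real source in the story world and Precious reacts to it → diegetic.

non-diegetic, diegetic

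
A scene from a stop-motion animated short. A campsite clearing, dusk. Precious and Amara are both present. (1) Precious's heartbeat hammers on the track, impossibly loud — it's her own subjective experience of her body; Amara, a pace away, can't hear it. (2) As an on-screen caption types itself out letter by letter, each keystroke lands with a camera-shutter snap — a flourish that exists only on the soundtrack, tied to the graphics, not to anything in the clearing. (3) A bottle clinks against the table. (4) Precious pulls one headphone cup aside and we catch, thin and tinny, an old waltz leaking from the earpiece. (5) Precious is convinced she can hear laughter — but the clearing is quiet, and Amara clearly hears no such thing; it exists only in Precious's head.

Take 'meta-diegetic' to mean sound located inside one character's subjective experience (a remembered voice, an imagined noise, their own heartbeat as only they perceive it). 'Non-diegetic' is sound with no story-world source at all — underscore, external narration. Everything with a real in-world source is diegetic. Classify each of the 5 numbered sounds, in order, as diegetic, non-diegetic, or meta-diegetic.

meta-diegetic, non-diegetic, diegetic, diegetic, meta-diegetic

(1) point-of-audition from inside Precious's body; not a sound in the room → meta-diegetic.
(2) sound married to a title/caption — outside the diegesis by definition → non-diegetic.
(3) is diegetic: an in-world source (a bottle); characters could hear it.
(4) the headphones are an on-screen source → diegetic.
(5) is meta-diegetic: Precious alone 'hears' it — an imagined sound, not present in the space.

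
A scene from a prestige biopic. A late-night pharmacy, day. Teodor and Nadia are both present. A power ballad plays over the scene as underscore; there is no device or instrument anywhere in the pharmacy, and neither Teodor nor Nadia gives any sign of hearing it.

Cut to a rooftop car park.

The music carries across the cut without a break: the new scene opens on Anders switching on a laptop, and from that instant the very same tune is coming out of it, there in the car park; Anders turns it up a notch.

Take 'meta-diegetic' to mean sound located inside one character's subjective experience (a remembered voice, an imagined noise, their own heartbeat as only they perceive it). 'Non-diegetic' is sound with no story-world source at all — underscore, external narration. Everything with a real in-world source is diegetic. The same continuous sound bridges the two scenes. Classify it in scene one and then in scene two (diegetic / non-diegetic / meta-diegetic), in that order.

non-diegetic, diegetic

Scene one: there's no in-world source anywhere and no character hears it — underscore for the audience only → non-diegetic.
Scene two: once Anders turns on a laptop, the music has a real source in the story world and Anders reacts to it → diegetic.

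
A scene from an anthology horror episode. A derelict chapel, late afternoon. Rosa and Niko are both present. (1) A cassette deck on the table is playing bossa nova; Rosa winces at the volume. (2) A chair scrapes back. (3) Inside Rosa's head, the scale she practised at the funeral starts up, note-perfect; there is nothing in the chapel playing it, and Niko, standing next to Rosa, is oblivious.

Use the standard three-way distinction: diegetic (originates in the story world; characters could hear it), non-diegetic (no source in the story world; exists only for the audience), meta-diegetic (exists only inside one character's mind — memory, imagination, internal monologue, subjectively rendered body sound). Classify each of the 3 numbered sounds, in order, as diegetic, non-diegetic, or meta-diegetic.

diegetic, diegetic, meta-diegetic

(1) the music comes from an on-screen device that Rosa responds to → diegetic.
Sound (2): the sound comes from a chair physically present in the location, so diegetic.
(3) it lives in Rosa's subjectivity, not in the chapel → meta-diegetic.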